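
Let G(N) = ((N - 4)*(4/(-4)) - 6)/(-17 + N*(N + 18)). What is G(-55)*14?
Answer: 371/1009 ≈ 0.36769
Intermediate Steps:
G(N) = (-2 - N)/(-17 + N*(18 + N)) (G(N) = ((-4 + N)*(4*(-¼)) - 6)/(-17 + N*(18 + N)) = ((-4 + N)*(-1) - 6)/(-17 + N*(18 + N)) = ((4 - N) - 6)/(-17 + N*(18 + N)) = (-2 - N)/(-17 + N*(18 + N)))
G(-55)*14 = ((-2 - 1*(-55))/(-17 + (-55)² + 18*(-55)))*14 = ((-2 + 55)/(-17 + 3025 - 990))*14 = (53/2018)*14 = 371/1009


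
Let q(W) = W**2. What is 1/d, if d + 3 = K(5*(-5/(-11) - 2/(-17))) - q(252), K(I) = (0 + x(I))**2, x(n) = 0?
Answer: -1/63507 ≈ -1.5746e-5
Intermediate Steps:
K(I) = 0 (K(I) = (0 + 0)**2 = 0**2 = 0)
d = -63507 (d = -3 + (0 - 1*252**2) = -3 + (0 - 1*63504) = -3 + (0 - 63504) = -3 - 63504 = -63507)
1/d = 1/(-63507) = -1/63507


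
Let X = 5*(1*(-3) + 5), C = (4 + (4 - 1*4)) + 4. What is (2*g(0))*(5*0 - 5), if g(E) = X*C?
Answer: -800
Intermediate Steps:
C = 8 (C = (4 + (4 - 4)) + 4 = (4 + 0) + 4 = 4 + 4 = 8)
X = 10 (X = 5*(-3 + 5) = 5*2 = 10)
g(E) = 80 (g(E) = 10*8 = 80)
(2*g(0))*(5*0 - 5) = (2*80)*(5*0 - 5) = 160*(0 - 5) = 160*(-5) = -800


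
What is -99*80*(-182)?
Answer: 1441440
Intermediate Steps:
-99*80*(-182) = -7920*(-182) = 1441440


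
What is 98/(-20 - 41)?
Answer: -98/61 ≈ -1.6066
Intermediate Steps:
98/(-20 - 41) = 98/(-61) = 98*(-1/61) = -98/61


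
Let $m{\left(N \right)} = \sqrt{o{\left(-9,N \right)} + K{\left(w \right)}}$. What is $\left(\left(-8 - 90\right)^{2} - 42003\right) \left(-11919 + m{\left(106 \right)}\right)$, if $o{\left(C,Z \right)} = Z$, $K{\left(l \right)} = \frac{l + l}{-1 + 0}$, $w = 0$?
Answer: $386163681 - 32399 \sqrt{106} \approx 3.8583 \cdot 10^{8}$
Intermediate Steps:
$K{\left(l \right)} = - 2 l$ ($K{\left(l \right)} = \frac{2 l}{-1} = 2 l \left(-1\right) = - 2 l$)
$m{\left(N \right)} = \sqrt{N}$ ($m{\left(N \right)} = \sqrt{N - 0} = \sqrt{N + 0} = \sqrt{N}$)
$\left(\left(-8 - 90\right)^{2} - 42003\right) \left(-11919 + m{\left(106 \right)}\right) = \left(\left(-8 - 90\right)^{2} - 42003\right) \left(-11919 + \sqrt{106}\right) = \left(\left(-98\right)^{2} - 42003\right) \left(-11919 + \sqrt{106}\right) = \left(9604 - 42003\right) \left(-11919 + \sqrt{106}\right) = - 32399 \left(-11919 + \sqrt{106}\right) = 386163681 - 32399 \sqrt{106}$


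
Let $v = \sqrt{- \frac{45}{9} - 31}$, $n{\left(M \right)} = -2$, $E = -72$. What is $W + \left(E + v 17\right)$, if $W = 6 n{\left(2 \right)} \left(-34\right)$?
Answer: $336 + 102 i \approx 336.0 + 102.0 i$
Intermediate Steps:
$v = 6 i$ ($v = \sqrt{\left(-45\right) \frac{1}{9} - 31} = \sqrt{-5 - 31} = \sqrt{-36} = 6 i \approx 6.0 i$)
$W = 408$ ($W = 6 \left(-2\right) \left(-34\right) = \left(-12\right) \left(-34\right) = 408$)
$W + \left(E + v 17\right) = 408 - \left(72 - 6 i 17\right) = 408 - \left(72 - 102 i\right) = 336 + 102 i$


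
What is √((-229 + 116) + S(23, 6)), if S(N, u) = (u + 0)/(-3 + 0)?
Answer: I*√115 ≈ 10.724*I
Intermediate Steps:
S(N, u) = -u/3 (S(N, u) = u/(-3) = u*(-⅓) = -u/3)
√((-229 + 116) + S(23, 6)) = √((-229 + 116) - ⅓*6) = √(-113 - 2) = √(-115) = I*√115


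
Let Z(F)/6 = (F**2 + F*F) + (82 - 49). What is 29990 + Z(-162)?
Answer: 345116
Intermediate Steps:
Z(F) = 198 + 12*F**2 (Z(F) = 6*((F**2 + F*F) + (82 - 49)) = 6*((F**2 + F**2) + 33) = 6*(2*F**2 + 33) = 6*(33 + 2*F**2) = 198 + 12*F**2)
29990 + Z(-162) = 29990 + (198 + 12*(-162)**2) = 29990 + (198 + 12*26244) = 29990 + (198 + 314928) = 29990 + 315126 = 345116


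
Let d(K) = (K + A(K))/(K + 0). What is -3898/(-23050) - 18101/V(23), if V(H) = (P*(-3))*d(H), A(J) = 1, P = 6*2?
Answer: 4799806511/9957600 ≈ 482.02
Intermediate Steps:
P = 12
d(K) = (1 + K)/K (d(K) = (K + 1)/(K + 0) = (1 + K)/K)
V(H) = -36*(1 + H)/H (V(H) = (12*(-3))*((1 + H)/H) = -36*(1 + H)/H)
-3898/(-23050) - 18101/V(23) = -3898/(-23050) - 18101/(-36 - 36/23) = -3898*(-1/23050) - 18101/(-36 - 36*1/23) = 1949/11525 - 18101/(-36 - 36/23) = 1949/11525 - 18101/(-864/23) = 1949/11525 - 18101*(-23/864) = 1949/11525 + 416323/864 = 4799806511/9957600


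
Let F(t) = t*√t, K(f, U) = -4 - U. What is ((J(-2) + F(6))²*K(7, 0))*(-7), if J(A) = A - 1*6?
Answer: 7840 - 2688*√6 ≈ 1255.8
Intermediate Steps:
J(A) = -6 + A (J(A) = A - 6 = -6 + A)
F(t) = t^(3/2)
((J(-2) + F(6))²*K(7, 0))*(-7) = (((-6 - 2) + 6^(3/2))²*(-4 - 1*0))*(-7) = ((-8 + 6*√6)²*(-4 + 0))*(-7) = ((-8 + 6*√6)²*(-4))*(-7) = -4*(-8 + 6*√6)²*(-7) = 28*(-8 + 6*√6)²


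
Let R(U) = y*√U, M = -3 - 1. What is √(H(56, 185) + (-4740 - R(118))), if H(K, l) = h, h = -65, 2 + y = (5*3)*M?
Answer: √(-4805 + 62*√118) ≈ 64.277*I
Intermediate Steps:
M = -4
y = -62 (y = -2 + (5*3)*(-4) = -2 + 15*(-4) = -2 - 60 = -62)
R(U) = -62*√U
H(K, l) = -65
√(H(56, 185) + (-4740 - R(118))) = √(-65 + (-4740 - (-62)*√118)) = √(-65 + (-4740 + 62*√118)) = √(-4805 + 62*√118)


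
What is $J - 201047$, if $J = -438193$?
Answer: $-639240$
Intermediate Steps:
$J - 201047 = -438193 - 201047 = -639240$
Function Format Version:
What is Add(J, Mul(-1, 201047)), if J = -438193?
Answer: -639240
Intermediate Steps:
Add(J, Mul(-1, 201047)) = Add(-438193, Mul(-1, 201047)) = Add(-438193, -201047) = -639240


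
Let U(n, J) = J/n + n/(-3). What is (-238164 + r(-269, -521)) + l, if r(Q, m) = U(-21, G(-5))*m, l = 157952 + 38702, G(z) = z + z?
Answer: -953507/21 ≈ -45405.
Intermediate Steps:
G(z) = 2*z
U(n, J) = -n/3 + J/n (U(n, J) = J/n + n*(-⅓) = J/n - n/3 = -n/3 + J/n)
l = 196654
r(Q, m) = 157*m/21 (r(Q, m) = (-⅓*(-21) + (2*(-5))/(-21))*m = (7 - 10*(-1/21))*m = (7 + 10/21)*m = 157*m/21)
(-238164 + r(-269, -521)) + l = (-238164 + (157/21)*(-521)) + 196654 = (-238164 - 81797/21) + 196654 = -5083241/21 + 196654 = -953507/21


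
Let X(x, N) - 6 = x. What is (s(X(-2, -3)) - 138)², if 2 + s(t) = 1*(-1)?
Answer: 19881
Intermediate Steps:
X(x, N) = 6 + x
s(t) = -3 (s(t) = -2 + 1*(-1) = -2 - 1 = -3)
(s(X(-2, -3)) - 138)² = (-3 - 138)² = (-141)² = 19881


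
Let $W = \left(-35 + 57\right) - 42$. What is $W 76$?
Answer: $-1520$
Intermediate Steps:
$W = -20$ ($W = 22 - 42 = -20$)
$W 76 = \left(-20\right) 76 = -1520$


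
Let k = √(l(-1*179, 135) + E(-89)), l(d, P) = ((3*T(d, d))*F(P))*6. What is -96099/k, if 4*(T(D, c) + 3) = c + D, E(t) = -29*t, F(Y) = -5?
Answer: -96099*√10906/10906 ≈ -920.21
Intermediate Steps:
T(D, c) = -3 + D/4 + c/4 (T(D, c) = -3 + (c + D)/4 = -3 + (D + c)/4 = -3 + (D/4 + c/4) = -3 + D/4 + c/4)
l(d, P) = 270 - 45*d (l(d, P) = ((3*(-3 + d/4 + d/4))*(-5))*6 = ((3*(-3 + d/2))*(-5))*6 = ((-9 + 3*d/2)*(-5))*6 = (45 - 15*d/2)*6 = 270 - 45*d)
k = √10906 (k = √((270 - (-45)*179) - 29*(-89)) = √((270 - 45*(-179)) + 2581) = √((270 + 8055) + 2581) = √(8325 + 2581) = √10906 ≈ 104.43)
-96099/k = -96099*√10906/10906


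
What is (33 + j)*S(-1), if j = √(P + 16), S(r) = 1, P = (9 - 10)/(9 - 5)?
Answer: 33 + 3*√7/2 ≈ 36.969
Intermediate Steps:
P = -¼ (P = -1/4 = -1*¼ = -¼ ≈ -0.25000)
j = 3*√7/2 (j = √(-¼ + 16) = √(63/4) = 3*√7/2 ≈ 3.9686)
(33 + j)*S(-1) = (33 + 3*√7/2)*1 = 33 + 3*√7/2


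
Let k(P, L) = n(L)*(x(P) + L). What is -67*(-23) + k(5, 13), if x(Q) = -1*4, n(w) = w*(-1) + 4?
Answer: 1460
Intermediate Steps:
n(w) = 4 - w (n(w) = -w + 4 = 4 - w)
x(Q) = -4
k(P, L) = (-4 + L)*(4 - L) (k(P, L) = (4 - L)*(-4 + L) = (-4 + L)*(4 - L))
-67*(-23) + k(5, 13) = -67*(-23) - (-4 + 13)**2 = 1541 - 1*9**2 = 1541 - 1*81 = 1541 - 81 = 1460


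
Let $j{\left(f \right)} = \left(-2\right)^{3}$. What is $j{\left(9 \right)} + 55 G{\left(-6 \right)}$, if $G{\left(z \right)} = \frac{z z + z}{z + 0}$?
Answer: $-283$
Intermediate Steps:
$G{\left(z \right)} = \frac{z + z^{2}}{z}$ ($G{\left(z \right)} = \frac{z^{2} + z}{z} = \frac{z + z^{2}}{z}$)
$j{\left(f \right)} = -8$
$j{\left(9 \right)} + 55 G{\left(-6 \right)} = -8 + 55 \left(1 - 6\right) = -8 + 55 \left(-5\right) = -8 - 275 = -283$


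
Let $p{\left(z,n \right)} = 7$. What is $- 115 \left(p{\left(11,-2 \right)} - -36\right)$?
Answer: $-4945$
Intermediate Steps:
$- 115 \left(p{\left(11,-2 \right)} - -36\right) = - 115 \left(7 - -36\right) = - 115 \left(7 + 36\right) = \left(-115\right) 43 = -4945$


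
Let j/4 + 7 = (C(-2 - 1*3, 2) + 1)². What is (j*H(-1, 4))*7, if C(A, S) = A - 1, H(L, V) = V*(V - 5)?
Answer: -2016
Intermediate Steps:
H(L, V) = V*(-5 + V)
C(A, S) = -1 + A
j = 72 (j = -28 + 4*((-1 + (-2 - 1*3)) + 1)² = -28 + 4*((-1 + (-2 - 3)) + 1)² = -28 + 4*((-1 - 5) + 1)² = -28 + 4*(-6 + 1)² = -28 + 4*(-5)² = -28 + 4*25 = -28 + 100 = 72)
(j*H(-1, 4))*7 = (72*(4*(-5 + 4)))*7 = (72*(4*(-1)))*7 = (72*(-4))*7 = -288*7 = -2016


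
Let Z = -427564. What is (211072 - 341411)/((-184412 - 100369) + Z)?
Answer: 130339/712345 ≈ 0.18297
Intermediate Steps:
(211072 - 341411)/((-184412 - 100369) + Z) = (211072 - 341411)/((-184412 - 100369) - 427564) = -130339/(-284781 - 427564) = -130339/(-712345) = -130339*(-1/712345) = 130339/712345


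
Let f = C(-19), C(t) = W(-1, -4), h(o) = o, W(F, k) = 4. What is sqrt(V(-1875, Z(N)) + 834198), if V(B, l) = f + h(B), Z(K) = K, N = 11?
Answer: sqrt(832327) ≈ 912.32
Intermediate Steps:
C(t) = 4
f = 4
V(B, l) = 4 + B
sqrt(V(-1875, Z(N)) + 834198) = sqrt((4 - 1875) + 834198) = sqrt(-1871 + 834198) = sqrt(832327)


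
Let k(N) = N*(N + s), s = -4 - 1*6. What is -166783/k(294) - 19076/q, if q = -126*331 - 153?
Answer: -1796199967/1165019688 ≈ -1.5418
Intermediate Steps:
s = -10 (s = -4 - 6 = -10)
k(N) = N*(-10 + N) (k(N) = N*(N - 10) = N*(-10 + N))
q = -41859 (q = -41706 - 153 = -41859)
-166783/k(294) - 19076/q = -166783*1/(294*(-10 + 294)) - 19076/(-41859) = -166783/(294*284) - 19076*(-1/41859) = -166783/83496 + 19076/41859 = -1796199967/1165019688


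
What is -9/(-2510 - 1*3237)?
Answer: 9/5747 ≈ 0.0015660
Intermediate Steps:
-9/(-2510 - 1*3237) = -9/(-2510 - 3237) = -9/(-5747) = -1/5747*(-9) = 9/5747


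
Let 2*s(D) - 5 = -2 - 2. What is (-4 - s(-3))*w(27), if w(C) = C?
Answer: -243/2 ≈ -121.50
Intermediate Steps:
s(D) = 1/2 (s(D) = 5/2 + (-2 - 2)/2 = 5/2 + (1/2)*(-4) = 5/2 - 2 = 1/2)
(-4 - s(-3))*w(27) = (-4 - 1*1/2)*27 = (-4 - 1/2)*27 = -9/2*27 = -243/2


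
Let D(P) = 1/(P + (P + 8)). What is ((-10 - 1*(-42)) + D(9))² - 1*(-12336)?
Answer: 9033025/676 ≈ 13362.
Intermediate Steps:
D(P) = 1/(8 + 2*P) (D(P) = 1/(P + (8 + P)) = 1/(8 + 2*P))
((-10 - 1*(-42)) + D(9))² - 1*(-12336) = ((-10 - 1*(-42)) + 1/(2*(4 + 9)))² - 1*(-12336) = ((-10 + 42) + (½)/13)² + 12336 = (32 + (½)*(1/13))² + 12336 = (32 + 1/26)² + 12336 = (833/26)² + 12336 = 693889/676 + 12336 = 9033025/676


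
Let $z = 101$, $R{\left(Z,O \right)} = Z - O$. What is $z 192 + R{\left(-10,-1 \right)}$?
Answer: $19383$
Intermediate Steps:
$z 192 + R{\left(-10,-1 \right)} = 101 \cdot 192 - 9 = 19392 + \left(-10 + 1\right) = 19392 - 9 = 19383$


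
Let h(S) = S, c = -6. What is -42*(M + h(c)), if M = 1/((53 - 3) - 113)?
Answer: 758/3 ≈ 252.67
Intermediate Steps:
M = -1/63 (M = 1/(50 - 113) = 1/(-63) = -1/63 ≈ -0.015873)
-42*(M + h(c)) = -42*(-1/63 - 6) = -42*(-379/63) = 758/3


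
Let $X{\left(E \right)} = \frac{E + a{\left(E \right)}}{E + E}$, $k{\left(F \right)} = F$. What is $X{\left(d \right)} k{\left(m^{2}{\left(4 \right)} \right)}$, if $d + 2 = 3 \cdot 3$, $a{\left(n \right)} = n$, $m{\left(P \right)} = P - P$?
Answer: $0$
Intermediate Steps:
$m{\left(P \right)} = 0$
$d = 7$ ($d = -2 + 3 \cdot 3 = -2 + 9 = 7$)
$X{\left(E \right)} = 1$ ($X{\left(E \right)} = \frac{E + E}{E + E} = \frac{2 E}{2 E} = 2 E \frac{1}{2 E} = 1$)
$X{\left(d \right)} k{\left(m^{2}{\left(4 \right)} \right)} = 1 \cdot 0^{2} = 1 \cdot 0 = 0$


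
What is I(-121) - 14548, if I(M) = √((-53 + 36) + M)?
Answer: -14548 + I*√138 ≈ -14548.0 + 11.747*I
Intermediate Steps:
I(M) = √(-17 + M)
I(-121) - 14548 = √(-17 - 121) - 14548 = √(-138) - 14548 = I*√138 - 14548 = -14548 + I*√138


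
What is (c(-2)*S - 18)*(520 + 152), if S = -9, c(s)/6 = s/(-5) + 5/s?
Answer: 320544/5 ≈ 64109.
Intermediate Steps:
c(s) = 30/s - 6*s/5 (c(s) = 6*(s/(-5) + 5/s) = 6*(s*(-1/5) + 5/s) = 6*(-s/5 + 5/s) = 6*(5/s - s/5) = 30/s - 6*s/5)
(c(-2)*S - 18)*(520 + 152) = ((30/(-2) - 6/5*(-2))*(-9) - 18)*(520 + 152) = ((30*(-1/2) + 12/5)*(-9) - 18)*672 = ((-15 + 12/5)*(-9) - 18)*672 = (-63/5*(-9) - 18)*672 = (567/5 - 18)*672 = (477/5)*672 = 320544/5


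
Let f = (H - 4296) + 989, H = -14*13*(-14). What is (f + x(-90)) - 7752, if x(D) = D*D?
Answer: -411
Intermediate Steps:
H = 2548 (H = -182*(-14) = 2548)
x(D) = D**2
f = -759 (f = (2548 - 4296) + 989 = -1748 + 989 = -759)
(f + x(-90)) - 7752 = (-759 + (-90)**2) - 7752 = (-759 + 8100) - 7752 = 7341 - 7752 = -411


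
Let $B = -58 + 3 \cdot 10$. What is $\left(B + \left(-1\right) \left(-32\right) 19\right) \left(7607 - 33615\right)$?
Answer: $-15084640$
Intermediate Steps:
$B = -28$ ($B = -58 + 30 = -28$)
$\left(B + \left(-1\right) \left(-32\right) 19\right) \left(7607 - 33615\right) = \left(-28 + \left(-1\right) \left(-32\right) 19\right) \left(7607 - 33615\right) = \left(-28 + 32 \cdot 19\right) \left(-26008\right) = \left(-28 + 608\right) \left(-26008\right) = 580 \left(-26008\right) = -15084640$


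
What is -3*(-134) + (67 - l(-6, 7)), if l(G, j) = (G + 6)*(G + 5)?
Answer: 469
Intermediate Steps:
l(G, j) = (5 + G)*(6 + G) (l(G, j) = (6 + G)*(5 + G) = (5 + G)*(6 + G))
-3*(-134) + (67 - l(-6, 7)) = -3*(-134) + (67 - (30 + (-6)**2 + 11*(-6))) = 402 + (67 - (30 + 36 - 66)) = 402 + (67 - 1*0) = 402 + (67 + 0) = 402 + 67 = 469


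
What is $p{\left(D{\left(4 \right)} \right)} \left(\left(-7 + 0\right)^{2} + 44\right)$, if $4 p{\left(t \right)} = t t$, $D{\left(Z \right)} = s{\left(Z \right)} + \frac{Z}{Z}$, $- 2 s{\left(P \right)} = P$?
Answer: $\frac{93}{4} \approx 23.25$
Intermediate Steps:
$s{\left(P \right)} = - \frac{P}{2}$
$D{\left(Z \right)} = 1 - \frac{Z}{2}$ ($D{\left(Z \right)} = - \frac{Z}{2} + \frac{Z}{Z} = - \frac{Z}{2} + 1 = 1 - \frac{Z}{2}$)
$p{\left(t \right)} = \frac{t^{2}}{4}$ ($p{\left(t \right)} = \frac{t t}{4} = \frac{t^{2}}{4}$)
$p{\left(D{\left(4 \right)} \right)} \left(\left(-7 + 0\right)^{2} + 44\right) = \frac{\left(1 - 2\right)^{2}}{4} \left(\left(-7 + 0\right)^{2} + 44\right) = \frac{\left(1 - 2\right)^{2}}{4} \left(\left(-7\right)^{2} + 44\right) = \frac{\left(-1\right)^{2}}{4} \left(49 + 44\right) = \frac{1}{4} \cdot 1 \cdot 93 = \frac{1}{4} \cdot 93 = \frac{93}{4}$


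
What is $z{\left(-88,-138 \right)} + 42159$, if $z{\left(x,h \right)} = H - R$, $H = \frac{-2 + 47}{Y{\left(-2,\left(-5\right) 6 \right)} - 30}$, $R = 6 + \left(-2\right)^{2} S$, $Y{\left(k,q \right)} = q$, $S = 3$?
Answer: $\frac{168561}{4} \approx 42140.0$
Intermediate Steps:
$R = 18$ ($R = 6 + \left(-2\right)^{2} \cdot 3 = 6 + 4 \cdot 3 = 6 + 12 = 18$)
$H = - \frac{3}{4}$ ($H = \frac{-2 + 47}{\left(-5\right) 6 - 30} = \frac{45}{-30 - 30} = \frac{45}{-60} = 45 \left(- \frac{1}{60}\right) = - \frac{3}{4} \approx -0.75$)
$z{\left(x,h \right)} = - \frac{75}{4}$ ($z{\left(x,h \right)} = - \frac{3}{4} - 18 = - \frac{75}{4}$)
$z{\left(-88,-138 \right)} + 42159 = - \frac{75}{4} + 42159 = \frac{168561}{4}$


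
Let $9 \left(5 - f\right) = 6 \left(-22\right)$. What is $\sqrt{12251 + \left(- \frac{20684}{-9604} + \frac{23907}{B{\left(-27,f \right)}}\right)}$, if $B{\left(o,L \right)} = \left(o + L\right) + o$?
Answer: $\frac{\sqrt{294378073135}}{5047} \approx 107.5$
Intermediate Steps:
$f = \frac{59}{3}$ ($f = 5 - \frac{6 \left(-22\right)}{9} = 5 - - \frac{44}{3} = 5 + \frac{44}{3} = \frac{59}{3} \approx 19.667$)
$B{\left(o,L \right)} = L + 2 o$ ($B{\left(o,L \right)} = \left(L + o\right) + o = L + 2 o$)
$\sqrt{12251 + \left(- \frac{20684}{-9604} + \frac{23907}{B{\left(-27,f \right)}}\right)} = \sqrt{12251 + \left(- \frac{20684}{-9604} + \frac{23907}{\frac{59}{3} + 2 \left(-27\right)}\right)} = \sqrt{12251 + \left(\left(-20684\right) \left(- \frac{1}{9604}\right) + \frac{23907}{\frac{59}{3} - 54}\right)} = \sqrt{12251 + \left(\frac{5171}{2401} + \frac{23907}{- \frac{103}{3}}\right)} = \sqrt{12251 + \left(\frac{5171}{2401} + 23907 \left(- \frac{3}{103}\right)\right)} = \sqrt{12251 + \left(\frac{5171}{2401} - \frac{71721}{103}\right)} = \sqrt{12251 - \frac{171669508}{247303}} = \sqrt{\frac{2858039545}{247303}} = \frac{\sqrt{294378073135}}{5047}$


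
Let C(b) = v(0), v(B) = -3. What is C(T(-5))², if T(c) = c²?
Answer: 9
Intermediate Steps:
C(b) = -3
C(T(-5))² = (-3)² = 9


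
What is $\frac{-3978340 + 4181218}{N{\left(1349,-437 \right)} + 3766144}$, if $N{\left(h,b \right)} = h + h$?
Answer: $\frac{101439}{1884421} \approx 0.05383$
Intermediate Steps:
$N{\left(h,b \right)} = 2 h$
$\frac{-3978340 + 4181218}{N{\left(1349,-437 \right)} + 3766144} = \frac{-3978340 + 4181218}{2 \cdot 1349 + 3766144} = \frac{202878}{2698 + 3766144} = \frac{202878}{3768842} = 202878 \cdot \frac{1}{3768842} = \frac{101439}{1884421}$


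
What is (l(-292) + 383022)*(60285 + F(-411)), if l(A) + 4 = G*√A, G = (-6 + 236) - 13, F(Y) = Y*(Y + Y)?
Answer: 152489807286 + 172787118*I*√73 ≈ 1.5249e+11 + 1.4763e+9*I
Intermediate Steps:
F(Y) = 2*Y² (F(Y) = Y*(2*Y) = 2*Y²)
G = 217 (G = 230 - 13 = 217)
l(A) = -4 + 217*√A
(l(-292) + 383022)*(60285 + F(-411)) = ((-4 + 217*√(-292)) + 383022)*(60285 + 2*(-411)²) = ((-4 + 217*(2*I*√73)) + 383022)*(60285 + 2*168921) = ((-4 + 434*I*√73) + 383022)*(60285 + 337842) = (383018 + 434*I*√73)*398127 = 152489807286 + 172787118*I*√73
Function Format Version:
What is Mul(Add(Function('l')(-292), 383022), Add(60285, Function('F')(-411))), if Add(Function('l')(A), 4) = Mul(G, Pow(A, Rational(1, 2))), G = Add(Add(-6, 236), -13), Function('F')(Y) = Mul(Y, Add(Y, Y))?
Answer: Add(152489807286, Mul(172787118, I, Pow(73, Rational(1, 2)))) ≈ Add(1.5249e+11, Mul(1.4763e+9, I))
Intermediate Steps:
Function('F')(Y) = Mul(2, Pow(Y, 2)) (Function('F')(Y) = Mul(Y, Mul(2, Y)) = Mul(2, Pow(Y, 2)))
G = 217 (G = Add(230, -13) = 217)
Function('l')(A) = Add(-4, Mul(217, Pow(A, Rational(1, 2))))
Mul(Add(Function('l')(-292), 383022), Add(60285, Function('F')(-411))) = Mul(Add(Add(-4, Mul(217, Pow(-292, Rational(1, 2)))), 383022), Add(60285, Mul(2, Pow(-411, 2)))) = Mul(Add(Add(-4, Mul(217, Mul(2, I, Pow(73, Rational(1, 2))))), 383022), Add(60285, Mul(2, 168921))) = Mul(Add(Add(-4, Mul(434, I, Pow(73, Rational(1, 2)))), 383022), Add(60285, 337842)) = Mul(Add(383018, Mul(434, I, Pow(73, Rational(1, 2)))), 398127) = Add(152489807286, Mul(172787118, I, Pow(73, Rational(1, 2))))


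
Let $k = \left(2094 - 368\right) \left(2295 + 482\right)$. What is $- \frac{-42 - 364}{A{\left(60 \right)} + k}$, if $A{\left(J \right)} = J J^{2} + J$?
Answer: $\frac{203}{2504581} \approx 8.1051 \cdot 10^{-5}$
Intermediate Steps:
$A{\left(J \right)} = J + J^{3}$ ($A{\left(J \right)} = J^{3} + J = J + J^{3}$)
$k = 4793102$ ($k = 1726 \cdot 2777 = 4793102$)
$- \frac{-42 - 364}{A{\left(60 \right)} + k} = - \frac{-42 - 364}{\left(60 + 60^{3}\right) + 4793102} = - \frac{-406}{\left(60 + 216000\right) + 4793102} = - \frac{-406}{216060 + 4793102} = - \frac{-406}{5009162} = \left(-1\right) \left(- \frac{203}{2504581}\right) = \frac{203}{2504581}$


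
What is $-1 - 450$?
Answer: $-451$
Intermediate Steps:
$-1 - 450 = -451$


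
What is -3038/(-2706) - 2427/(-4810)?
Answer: 10590121/6507930 ≈ 1.6273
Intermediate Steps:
-3038/(-2706) - 2427/(-4810) = -3038*(-1/2706) - 2427*(-1/4810) = 1519/1353 + 2427/4810 = 10590121/6507930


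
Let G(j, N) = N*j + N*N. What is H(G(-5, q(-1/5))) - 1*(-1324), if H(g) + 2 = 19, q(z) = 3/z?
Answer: 1341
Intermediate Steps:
G(j, N) = N² + N*j (G(j, N) = N*j + N² = N² + N*j)
H(g) = 17 (H(g) = -2 + 19 = 17)
H(G(-5, q(-1/5))) - 1*(-1324) = 17 - 1*(-1324) = 17 + 1324 = 1341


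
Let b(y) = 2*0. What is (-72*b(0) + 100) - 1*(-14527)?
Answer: 14627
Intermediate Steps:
b(y) = 0
(-72*b(0) + 100) - 1*(-14527) = (-72*0 + 100) - 1*(-14527) = (0 + 100) + 14527 = 100 + 14527 = 14627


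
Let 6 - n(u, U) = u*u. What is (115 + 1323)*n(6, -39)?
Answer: -43140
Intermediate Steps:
n(u, U) = 6 - u² (n(u, U) = 6 - u*u = 6 - u²)
(115 + 1323)*n(6, -39) = (115 + 1323)*(6 - 1*6²) = 1438*(6 - 1*36) = 1438*(6 - 36) = 1438*(-30) = -43140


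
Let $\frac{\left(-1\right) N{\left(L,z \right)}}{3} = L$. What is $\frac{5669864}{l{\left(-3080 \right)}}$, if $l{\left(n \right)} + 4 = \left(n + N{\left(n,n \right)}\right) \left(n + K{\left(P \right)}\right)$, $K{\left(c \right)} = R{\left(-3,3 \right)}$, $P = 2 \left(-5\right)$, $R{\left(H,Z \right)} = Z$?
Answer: $- \frac{1417466}{4738581} \approx -0.29913$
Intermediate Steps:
$N{\left(L,z \right)} = - 3 L$
$P = -10$
$K{\left(c \right)} = 3$
$l{\left(n \right)} = -4 - 2 n \left(3 + n\right)$ ($l{\left(n \right)} = -4 + \left(n - 3 n\right) \left(n + 3\right) = -4 + - 2 n \left(3 + n\right) = -4 - 2 n \left(3 + n\right)$)
$\frac{5669864}{l{\left(-3080 \right)}} = \frac{5669864}{-4 - -18480 - 2 \left(-3080\right)^{2}} = \frac{5669864}{-4 + 18480 - 18972800} = \frac{5669864}{-18954324} = 5669864 \left(- \frac{1}{18954324}\right) = - \frac{1417466}{4738581}$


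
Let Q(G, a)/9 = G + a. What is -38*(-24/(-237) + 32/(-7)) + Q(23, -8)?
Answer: 168591/553 ≈ 304.87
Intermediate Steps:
Q(G, a) = 9*G + 9*a (Q(G, a) = 9*(G + a) = 9*G + 9*a)
-38*(-24/(-237) + 32/(-7)) + Q(23, -8) = -38*(-24/(-237) + 32/(-7)) + (9*23 + 9*(-8)) = -38*(-24*(-1/237) + 32*(-⅐)) + (207 - 72) = -38*(8/79 - 32/7) + 135 = -38*(-2472/553) + 135 = 93936/553 + 135 = 168591/553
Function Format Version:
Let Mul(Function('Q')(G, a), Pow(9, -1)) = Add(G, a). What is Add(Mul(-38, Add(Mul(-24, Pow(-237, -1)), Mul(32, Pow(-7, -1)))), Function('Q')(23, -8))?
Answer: Rational(168591, 553) ≈ 304.87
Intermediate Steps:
Function('Q')(G, a) = Add(Mul(9, G), Mul(9, a)) (Function('Q')(G, a) = Mul(9, Add(G, a)) = Add(Mul(9, G), Mul(9, a)))
Add(Mul(-38, Add(Mul(-24, Pow(-237, -1)), Mul(32, Pow(-7, -1)))), Function('Q')(23, -8)) = Add(Mul(-38, Add(Mul(-24, Pow(-237, -1)), Mul(32, Pow(-7, -1)))), Add(Mul(9, 23), Mul(9, -8))) = Add(Mul(-38, Add(Mul(-24, Rational(-1, 237)), Mul(32, Rational(-1, 7)))), Add(207, -72)) = Add(Mul(-38, Add(Rational(8, 79), Rational(-32, 7))), 135) = Add(Mul(-38, Rational(-2472, 553)), 135) = Add(Rational(93936, 553), 135) = Rational(168591, 553)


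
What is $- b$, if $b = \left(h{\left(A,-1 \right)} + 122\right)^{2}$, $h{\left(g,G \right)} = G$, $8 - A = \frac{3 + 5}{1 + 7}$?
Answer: $-14641$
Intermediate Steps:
$A = 7$ ($A = 8 - \frac{3 + 5}{1 + 7} = 8 - \frac{8}{8} = 8 - 8 \cdot \frac{1}{8} = 8 - 1 = 7$)
$b = 14641$ ($b = \left(-1 + 122\right)^{2} = 121^{2} = 14641$)
$- b = \left(-1\right) 14641 = -14641$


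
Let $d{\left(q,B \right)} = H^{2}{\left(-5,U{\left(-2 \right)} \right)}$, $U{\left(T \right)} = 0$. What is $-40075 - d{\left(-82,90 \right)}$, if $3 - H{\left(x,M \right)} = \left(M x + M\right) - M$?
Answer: $-40084$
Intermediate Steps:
$H{\left(x,M \right)} = 3 - M x$ ($H{\left(x,M \right)} = 3 - \left(\left(M x + M\right) - M\right) = 3 - \left(\left(M + M x\right) - M\right) = 3 - M x$)
$d{\left(q,B \right)} = 9$ ($d{\left(q,B \right)} = \left(3 - 0 \left(-5\right)\right)^{2} = \left(3 + 0\right)^{2} = 3^{2} = 9$)
$-40075 - d{\left(-82,90 \right)} = -40075 - 9 = -40084$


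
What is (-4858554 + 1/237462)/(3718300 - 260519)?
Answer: -1153721949947/821091591822 ≈ -1.4051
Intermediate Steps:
(-4858554 + 1/237462)/(3718300 - 260519) = (-4858554 + 1/237462)/3457781 = -1153721949947/237462*1/3457781 = -1153721949947/821091591822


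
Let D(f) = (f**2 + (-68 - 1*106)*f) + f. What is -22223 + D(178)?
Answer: -21333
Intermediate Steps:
D(f) = f**2 - 173*f (D(f) = (f**2 + (-68 - 106)*f) + f = (f**2 - 174*f) + f = f**2 - 173*f)
-22223 + D(178) = -22223 + 178*(-173 + 178) = -22223 + 178*5 = -22223 + 890 = -21333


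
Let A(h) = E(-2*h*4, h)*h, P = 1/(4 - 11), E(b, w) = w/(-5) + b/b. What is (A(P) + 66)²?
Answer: 260305956/60025 ≈ 4336.6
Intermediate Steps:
E(b, w) = 1 - w/5 (E(b, w) = w*(-⅕) + 1 = -w/5 + 1 = 1 - w/5)
P = -⅐ (P = 1/(-7) = -⅐ ≈ -0.14286)
A(h) = h*(1 - h/5) (A(h) = (1 - h/5)*h = h*(1 - h/5))
(A(P) + 66)² = ((⅕)*(-⅐)*(5 - 1*(-⅐)) + 66)² = ((⅕)*(-⅐)*(5 + ⅐) + 66)² = ((⅕)*(-⅐)*(36/7) + 66)² = (-36/245 + 66)² = (16134/245)² = 260305956/60025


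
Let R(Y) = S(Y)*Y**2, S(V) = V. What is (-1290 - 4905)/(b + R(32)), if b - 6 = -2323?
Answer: -6195/30451 ≈ -0.20344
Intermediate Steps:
b = -2317 (b = 6 - 2323 = -2317)
R(Y) = Y**3 (R(Y) = Y*Y**2 = Y**3)
(-1290 - 4905)/(b + R(32)) = (-1290 - 4905)/(-2317 + 32**3) = -6195/(-2317 + 32768) = -6195/30451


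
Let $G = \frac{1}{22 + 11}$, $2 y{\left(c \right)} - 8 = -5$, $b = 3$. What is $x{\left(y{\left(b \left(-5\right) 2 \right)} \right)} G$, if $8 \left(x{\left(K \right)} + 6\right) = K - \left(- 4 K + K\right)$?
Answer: $- \frac{7}{44} \approx -0.15909$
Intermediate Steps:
$y{\left(c \right)} = \frac{3}{2}$ ($y{\left(c \right)} = 4 + \frac{1}{2} \left(-5\right) = 4 - \frac{5}{2} = \frac{3}{2}$)
$G = \frac{1}{33} \approx 0.030303$
$x{\left(K \right)} = -6 + \frac{K}{2}$ ($x{\left(K \right)} = -6 + \frac{K - \left(- 4 K + K\right)}{8} = -6 + \frac{K - - 3 K}{8} = -6 + \frac{K + 3 K}{8} = -6 + \frac{4 K}{8} = -6 + \frac{K}{2}$)
$x{\left(y{\left(b \left(-5\right) 2 \right)} \right)} G = \left(-6 + \frac{1}{2} \cdot \frac{3}{2}\right) \frac{1}{33} = \left(-6 + \frac{3}{4}\right) \frac{1}{33} = \left(- \frac{21}{4}\right) \frac{1}{33} = - \frac{7}{44}$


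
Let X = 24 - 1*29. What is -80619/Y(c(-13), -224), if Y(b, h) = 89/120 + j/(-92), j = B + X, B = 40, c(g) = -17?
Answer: -222508440/997 ≈ -2.2318e+5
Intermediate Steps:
X = -5 (X = 24 - 29 = -5)
j = 35 (j = 40 - 5 = 35)
Y(b, h) = 997/2760 (Y(b, h) = 89/120 + 35/(-92) = 89*(1/120) + 35*(-1/92) = 89/120 - 35/92 = 997/2760)
-80619/Y(c(-13), -224) = -80619/997/2760 = -80619*2760/997 = -222508440/997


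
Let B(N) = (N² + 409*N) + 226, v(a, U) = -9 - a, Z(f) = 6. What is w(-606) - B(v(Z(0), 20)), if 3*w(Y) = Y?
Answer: 5482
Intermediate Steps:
w(Y) = Y/3
B(N) = 226 + N² + 409*N
w(-606) - B(v(Z(0), 20)) = (⅓)*(-606) - (226 + (-9 - 1*6)² + 409*(-9 - 1*6)) = -202 - (226 + (-9 - 6)² + 409*(-9 - 6)) = -202 - (226 + (-15)² + 409*(-15)) = -202 - (226 + 225 - 6135) = -202 - 1*(-5684) = -202 + 5684 = 5482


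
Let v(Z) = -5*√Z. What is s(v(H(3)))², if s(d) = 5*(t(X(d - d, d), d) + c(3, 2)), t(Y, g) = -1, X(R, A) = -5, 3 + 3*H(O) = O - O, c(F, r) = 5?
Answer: 400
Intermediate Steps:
H(O) = -1 (H(O) = -1 + (O - O)/3 = -1 + (⅓)*0 = -1 + 0 = -1)
s(d) = 20 (s(d) = 5*(-1 + 5) = 5*4 = 20)
s(v(H(3)))² = 20² = 400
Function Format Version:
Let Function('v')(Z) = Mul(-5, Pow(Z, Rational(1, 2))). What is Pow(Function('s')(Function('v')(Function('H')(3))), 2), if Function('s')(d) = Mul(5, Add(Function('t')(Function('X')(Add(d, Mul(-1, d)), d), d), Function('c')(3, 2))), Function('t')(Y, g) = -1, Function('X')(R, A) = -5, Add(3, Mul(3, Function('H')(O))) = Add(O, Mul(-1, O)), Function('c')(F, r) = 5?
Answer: 400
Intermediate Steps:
Function('H')(O) = -1 (Function('H')(O) = Add(-1, Mul(Rational(1, 3), Add(O, Mul(-1, O)))) = Add(-1, Mul(Rational(1, 3), 0)) = Add(-1, 0) = -1)
Function('s')(d) = 20 (Function('s')(d) = Mul(5, Add(-1, 5)) = Mul(5, 4) = 20)
Pow(Function('s')(Function('v')(Function('H')(3))), 2) = Pow(20, 2) = 400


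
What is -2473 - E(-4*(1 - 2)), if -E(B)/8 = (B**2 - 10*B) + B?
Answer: -2633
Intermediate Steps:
E(B) = -8*B**2 + 72*B (E(B) = -8*((B**2 - 10*B) + B) = -8*(B**2 - 9*B) = -8*B**2 + 72*B)
-2473 - E(-4*(1 - 2)) = -2473 - 8*(-4*(1 - 2))*(9 - (-4)*(1 - 2)) = -2473 - 8*(-4*(-1))*(9 - (-4)*(-1)) = -2473 - 8*4*(9 - 1*4) = -2473 - 8*4*(9 - 4) = -2473 - 8*4*5 = -2473 - 1*160 = -2473 - 160 = -2633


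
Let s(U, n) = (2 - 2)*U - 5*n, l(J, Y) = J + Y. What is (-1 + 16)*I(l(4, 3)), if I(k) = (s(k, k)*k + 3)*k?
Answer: -25410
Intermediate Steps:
s(U, n) = -5*n (s(U, n) = 0*U - 5*n = 0 - 5*n = -5*n)
I(k) = k*(3 - 5*k²) (I(k) = ((-5*k)*k + 3)*k = (-5*k² + 3)*k = (3 - 5*k²)*k = k*(3 - 5*k²))
(-1 + 16)*I(l(4, 3)) = (-1 + 16)*((4 + 3)*(3 - 5*(4 + 3)²)) = 15*(7*(3 - 5*7²)) = 15*(7*(3 - 5*49)) = 15*(7*(3 - 245)) = 15*(7*(-242)) = 15*(-1694) = -25410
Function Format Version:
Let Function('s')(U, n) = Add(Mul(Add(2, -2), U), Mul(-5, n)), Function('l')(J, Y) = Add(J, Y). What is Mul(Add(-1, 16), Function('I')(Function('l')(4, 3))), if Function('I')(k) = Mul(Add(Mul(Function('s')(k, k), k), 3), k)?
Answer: -25410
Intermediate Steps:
Function('s')(U, n) = Mul(-5, n) (Function('s')(U, n) = Add(Mul(0, U), Mul(-5, n)) = Add(0, Mul(-5, n)) = Mul(-5, n))
Function('I')(k) = Mul(k, Add(3, Mul(-5, Pow(k, 2)))) (Function('I')(k) = Mul(Add(Mul(Mul(-5, k), k), 3), k) = Mul(Add(Mul(-5, Pow(k, 2)), 3), k) = Mul(Add(3, Mul(-5, Pow(k, 2))), k) = Mul(k, Add(3, Mul(-5, Pow(k, 2)))))
Mul(Add(-1, 16), Function('I')(Function('l')(4, 3))) = Mul(Add(-1, 16), Mul(Add(4, 3), Add(3, Mul(-5, Pow(Add(4, 3), 2))))) = Mul(15, Mul(7, Add(3, Mul(-5, Pow(7, 2))))) = Mul(15, Mul(7, Add(3, Mul(-5, 49)))) = Mul(15, Mul(7, Add(3, -245))) = Mul(15, Mul(7, -242)) = Mul(15, -1694) = -25410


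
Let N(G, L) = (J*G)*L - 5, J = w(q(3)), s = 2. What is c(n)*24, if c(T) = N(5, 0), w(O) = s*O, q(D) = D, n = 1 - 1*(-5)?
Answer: -120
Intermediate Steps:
n = 6 (n = 1 + 5 = 6)
w(O) = 2*O
J = 6 (J = 2*3 = 6)
N(G, L) = -5 + 6*G*L (N(G, L) = (6*G)*L - 5 = 6*G*L - 5 = -5 + 6*G*L)
c(T) = -5 (c(T) = -5 + 6*5*0 = -5 + 0 = -5)
c(n)*24 = -5*24 = -120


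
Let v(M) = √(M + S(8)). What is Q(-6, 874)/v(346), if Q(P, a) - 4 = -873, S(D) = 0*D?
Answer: -869*√346/346 ≈ -46.718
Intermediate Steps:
S(D) = 0
Q(P, a) = -869 (Q(P, a) = 4 - 873 = -869)
v(M) = √M (v(M) = √(M + 0) = √M)
Q(-6, 874)/v(346) = -869*√346/346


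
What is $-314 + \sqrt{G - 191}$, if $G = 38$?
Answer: $-314 + 3 i \sqrt{17} \approx -314.0 + 12.369 i$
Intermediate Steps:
$-314 + \sqrt{G - 191} = -314 + \sqrt{38 - 191} = -314 + \sqrt{-153} = -314 + 3 i \sqrt{17}$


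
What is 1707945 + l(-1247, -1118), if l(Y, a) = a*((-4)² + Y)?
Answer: 3084203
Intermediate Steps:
l(Y, a) = a*(16 + Y)
1707945 + l(-1247, -1118) = 1707945 - 1118*(16 - 1247) = 1707945 - 1118*(-1231) = 1707945 + 1376258 = 3084203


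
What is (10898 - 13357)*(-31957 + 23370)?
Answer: 21115433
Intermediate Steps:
(10898 - 13357)*(-31957 + 23370) = -2459*(-8587) = 21115433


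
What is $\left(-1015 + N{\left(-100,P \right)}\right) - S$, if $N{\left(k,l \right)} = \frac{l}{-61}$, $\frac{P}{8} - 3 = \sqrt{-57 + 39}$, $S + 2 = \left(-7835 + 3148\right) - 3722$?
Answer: $\frac{451132}{61} - \frac{24 i \sqrt{2}}{61} \approx 7395.6 - 0.55641 i$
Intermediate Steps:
$S = -8411$ ($S = -2 + \left(\left(-7835 + 3148\right) - 3722\right) = -2 - 8409 = -8411$)
$P = 24 + 24 i \sqrt{2}$ ($P = 24 + 8 \sqrt{-57 + 39} = 24 + 8 \sqrt{-18} = 24 + 8 \cdot 3 i \sqrt{2} = 24 + 24 i \sqrt{2} \approx 24.0 + 33.941 i$)
$N{\left(k,l \right)} = - \frac{l}{61}$ ($N{\left(k,l \right)} = l \left(- \frac{1}{61}\right) = - \frac{l}{61}$)
$\left(-1015 + N{\left(-100,P \right)}\right) - S = \left(-1015 - \frac{24 + 24 i \sqrt{2}}{61}\right) - -8411 = \left(-1015 - \left(\frac{24}{61} + \frac{24 i \sqrt{2}}{61}\right)\right) + 8411 = \left(- \frac{61939}{61} - \frac{24 i \sqrt{2}}{61}\right) + 8411 = \frac{451132}{61} - \frac{24 i \sqrt{2}}{61}$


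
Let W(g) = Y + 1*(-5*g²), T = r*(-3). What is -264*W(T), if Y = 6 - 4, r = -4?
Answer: 189552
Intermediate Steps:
T = 12 (T = -4*(-3) = 12)
Y = 2
W(g) = 2 - 5*g² (W(g) = 2 + 1*(-5*g²) = 2 - 5*g²)
-264*W(T) = -264*(2 - 5*12²) = -264*(2 - 5*144) = -264*(2 - 720) = -264*(-718) = 189552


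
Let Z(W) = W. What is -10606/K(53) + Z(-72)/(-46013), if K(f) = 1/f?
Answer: -25864735462/46013 ≈ -5.6212e+5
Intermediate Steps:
-10606/K(53) + Z(-72)/(-46013) = -10606/(1/53) - 72/(-46013) = -10606/1/53 - 72*(-1/46013) = -10606*53 + 72/46013 = -562118 + 72/46013 = -25864735462/46013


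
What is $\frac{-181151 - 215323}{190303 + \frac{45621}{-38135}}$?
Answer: $- \frac{7559767995}{3628579642} \approx -2.0834$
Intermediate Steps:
$\frac{-181151 - 215323}{190303 + \frac{45621}{-38135}} = - \frac{396474}{190303 + 45621 \left(- \frac{1}{38135}\right)} = - \frac{396474}{190303 - \frac{45621}{38135}} = - \frac{396474}{\frac{7257159284}{38135}} = \left(-396474\right) \frac{38135}{7257159284} = - \frac{7559767995}{3628579642}$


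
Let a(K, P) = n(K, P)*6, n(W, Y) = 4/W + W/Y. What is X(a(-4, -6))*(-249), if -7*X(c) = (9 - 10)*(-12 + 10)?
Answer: 498/7 ≈ 71.143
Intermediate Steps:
a(K, P) = 24/K + 6*K/P (a(K, P) = (4/K + K/P)*6 = 24/K + 6*K/P)
X(c) = -2/7 (X(c) = -(9 - 10)*(-12 + 10)/7 = -(-1)*(-2)/7 = -1/7*2 = -2/7)
X(a(-4, -6))*(-249) = -2/7*(-249) = 498/7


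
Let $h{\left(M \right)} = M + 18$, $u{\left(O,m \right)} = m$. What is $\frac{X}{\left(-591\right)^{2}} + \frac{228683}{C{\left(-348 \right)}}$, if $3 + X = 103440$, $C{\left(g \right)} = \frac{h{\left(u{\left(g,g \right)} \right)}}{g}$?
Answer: $\frac{514748227841}{2134495} \approx 2.4116 \cdot 10^{5}$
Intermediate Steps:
$h{\left(M \right)} = 18 + M$
$C{\left(g \right)} = \frac{18 + g}{g}$
$X = 103437$ ($X = -3 + 103440 = 103437$)
$\frac{X}{\left(-591\right)^{2}} + \frac{228683}{C{\left(-348 \right)}} = \frac{103437}{\left(-591\right)^{2}} + \frac{228683}{\frac{1}{-348} \left(18 - 348\right)} = \frac{103437}{349281} + \frac{228683}{\left(- \frac{1}{348}\right) \left(-330\right)} = 103437 \cdot \frac{1}{349281} + \frac{228683}{\frac{55}{58}} = \frac{11493}{38809} + 228683 \cdot \frac{58}{55} = \frac{11493}{38809} + \frac{13263614}{55} = \frac{514748227841}{2134495}$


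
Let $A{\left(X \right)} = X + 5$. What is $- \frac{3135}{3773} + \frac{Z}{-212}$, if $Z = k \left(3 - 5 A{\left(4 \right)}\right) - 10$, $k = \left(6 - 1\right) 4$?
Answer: $\frac{115565}{36358} \approx 3.1785$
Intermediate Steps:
$k = 20$ ($k = 5 \cdot 4 = 20$)
$A{\left(X \right)} = 5 + X$
$Z = -850$ ($Z = 20 \left(3 - 5 \left(5 + 4\right)\right) - 10 = 20 \left(3 - 45\right) - 10 = 20 \left(-42\right) - 10 = -840 - 10 = -850$)
$- \frac{3135}{3773} + \frac{Z}{-212} = - \frac{3135}{3773} - \frac{850}{-212} = \left(-3135\right) \frac{1}{3773} - - \frac{425}{106} = - \frac{285}{343} + \frac{425}{106} = \frac{115565}{36358}$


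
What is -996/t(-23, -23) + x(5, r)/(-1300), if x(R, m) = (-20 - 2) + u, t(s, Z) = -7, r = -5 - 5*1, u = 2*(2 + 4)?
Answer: 129487/910 ≈ 142.29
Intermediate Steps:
u = 12 (u = 2*6 = 12)
r = -10 (r = -5 - 5 = -10)
x(R, m) = -10 (x(R, m) = (-20 - 2) + 12 = -22 + 12 = -10)
-996/t(-23, -23) + x(5, r)/(-1300) = -996/(-7) - 10/(-1300) = -996*(-1/7) - 10*(-1/1300) = 996/7 + 1/130 = 129487/910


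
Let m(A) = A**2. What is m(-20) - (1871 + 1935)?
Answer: -3406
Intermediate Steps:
m(-20) - (1871 + 1935) = (-20)**2 - (1871 + 1935) = 400 - 1*3806 = 400 - 3806 = -3406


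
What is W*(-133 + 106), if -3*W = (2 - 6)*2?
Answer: -72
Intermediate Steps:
W = 8/3 (W = -(2 - 6)*2/3 = -(-4)*2/3 = -⅓*(-8) = 8/3 ≈ 2.6667)
W*(-133 + 106) = 8*(-133 + 106)/3 = (8/3)*(-27) = -72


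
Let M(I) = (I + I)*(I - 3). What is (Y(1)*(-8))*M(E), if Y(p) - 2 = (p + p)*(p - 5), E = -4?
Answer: 2688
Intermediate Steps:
M(I) = 2*I*(-3 + I) (M(I) = (2*I)*(-3 + I) = 2*I*(-3 + I))
Y(p) = 2 + 2*p*(-5 + p) (Y(p) = 2 + (p + p)*(p - 5) = 2 + (2*p)*(-5 + p) = 2 + 2*p*(-5 + p))
(Y(1)*(-8))*M(E) = ((2 - 10*1 + 2*1**2)*(-8))*(2*(-4)*(-3 - 4)) = ((2 - 10 + 2*1)*(-8))*(2*(-4)*(-7)) = ((2 - 10 + 2)*(-8))*56 = -6*(-8)*56 = 48*56 = 2688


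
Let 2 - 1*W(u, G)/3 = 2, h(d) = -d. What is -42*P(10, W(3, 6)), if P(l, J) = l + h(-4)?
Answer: -588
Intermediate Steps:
W(u, G) = 0 (W(u, G) = 6 - 3*2 = 6 - 6 = 0)
P(l, J) = 4 + l (P(l, J) = l - 1*(-4) = l + 4 = 4 + l)
-42*P(10, W(3, 6)) = -42*(4 + 10) = -42*14 = -588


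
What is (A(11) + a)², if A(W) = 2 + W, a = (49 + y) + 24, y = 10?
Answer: 9216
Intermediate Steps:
a = 83 (a = (49 + 10) + 24 = 59 + 24 = 83)
(A(11) + a)² = ((2 + 11) + 83)² = (13 + 83)² = 96² = 9216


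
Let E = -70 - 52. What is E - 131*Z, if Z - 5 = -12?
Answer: 795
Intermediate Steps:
E = -122
Z = -7 (Z = 5 - 12 = -7)
E - 131*Z = -122 - 131*(-7) = -122 + 917 = 795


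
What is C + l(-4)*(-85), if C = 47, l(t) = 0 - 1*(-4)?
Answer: -293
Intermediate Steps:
l(t) = 4 (l(t) = 0 + 4 = 4)
C + l(-4)*(-85) = 47 + 4*(-85) = 47 - 340 = -293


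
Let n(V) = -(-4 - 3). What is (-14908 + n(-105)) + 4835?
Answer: -10066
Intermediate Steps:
n(V) = 7 (n(V) = -1*(-7) = 7)
(-14908 + n(-105)) + 4835 = (-14908 + 7) + 4835 = -14901 + 4835 = -10066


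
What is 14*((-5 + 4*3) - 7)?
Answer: 0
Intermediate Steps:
14*((-5 + 4*3) - 7) = 14*((-5 + 12) - 7) = 14*(7 - 7) = 14*0 = 0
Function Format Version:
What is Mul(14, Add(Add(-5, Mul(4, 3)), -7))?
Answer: 0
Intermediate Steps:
Mul(14, Add(Add(-5, Mul(4, 3)), -7)) = Mul(14, Add(Add(-5, 12), -7)) = Mul(14, Add(7, -7)) = Mul(14, 0) = 0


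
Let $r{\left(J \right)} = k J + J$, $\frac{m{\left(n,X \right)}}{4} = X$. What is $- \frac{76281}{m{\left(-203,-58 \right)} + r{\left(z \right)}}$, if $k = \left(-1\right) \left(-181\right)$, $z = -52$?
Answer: $\frac{25427}{3232} \approx 7.8673$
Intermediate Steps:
$m{\left(n,X \right)} = 4 X$
$k = 181$
$r{\left(J \right)} = 182 J$ ($r{\left(J \right)} = 181 J + J = 182 J$)
$- \frac{76281}{m{\left(-203,-58 \right)} + r{\left(z \right)}} = - \frac{76281}{4 \left(-58\right) + 182 \left(-52\right)} = - \frac{76281}{-232 - 9464} = - \frac{76281}{-9696} = \left(-76281\right) \left(- \frac{1}{9696}\right) = \frac{25427}{3232}$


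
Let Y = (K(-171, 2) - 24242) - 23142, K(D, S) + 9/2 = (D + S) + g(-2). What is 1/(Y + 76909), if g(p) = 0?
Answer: 2/58703 ≈ 3.4070e-5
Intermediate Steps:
K(D, S) = -9/2 + D + S (K(D, S) = -9/2 + ((D + S) + 0) = -9/2 + (D + S) = -9/2 + D + S)
Y = -95115/2 (Y = ((-9/2 - 171 + 2) - 24242) - 23142 = (-347/2 - 24242) - 23142 = -48831/2 - 23142 = -95115/2 ≈ -47558.)
1/(Y + 76909) = 1/(-95115/2 + 76909) = 1/(58703/2) = 2/58703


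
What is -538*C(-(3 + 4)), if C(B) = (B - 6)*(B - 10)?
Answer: -118898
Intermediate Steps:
C(B) = (-10 + B)*(-6 + B) (C(B) = (-6 + B)*(-10 + B) = (-10 + B)*(-6 + B))
-538*C(-(3 + 4)) = -538*(60 + (-(3 + 4))² - (-16)*(3 + 4)) = -538*(60 + (-1*7)² - (-16)*7) = -538*(60 + (-7)² - 16*(-7)) = -538*(60 + 49 + 112) = -538*221 = -118898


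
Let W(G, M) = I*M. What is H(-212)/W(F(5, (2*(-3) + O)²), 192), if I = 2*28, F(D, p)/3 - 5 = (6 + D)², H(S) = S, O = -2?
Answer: -53/2688 ≈ -0.019717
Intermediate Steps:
F(D, p) = 15 + 3*(6 + D)²
I = 56
W(G, M) = 56*M
H(-212)/W(F(5, (2*(-3) + O)²), 192) = -212/(56*192) = -212/10752 = -212*1/10752 = -53/2688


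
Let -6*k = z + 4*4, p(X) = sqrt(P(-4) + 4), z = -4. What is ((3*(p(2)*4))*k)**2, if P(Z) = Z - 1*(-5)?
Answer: 2880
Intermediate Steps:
P(Z) = 5 + Z (P(Z) = Z + 5 = 5 + Z)
p(X) = sqrt(5) (p(X) = sqrt((5 - 4) + 4) = sqrt(1 + 4) = sqrt(5))
k = -2 (k = -(-4 + 4*4)/6 = -(-4 + 16)/6 = -1/6*12 = -2)
((3*(p(2)*4))*k)**2 = ((3*(sqrt(5)*4))*(-2))**2 = ((3*(4*sqrt(5)))*(-2))**2 = ((12*sqrt(5))*(-2))**2 = (-24*sqrt(5))**2 = 2880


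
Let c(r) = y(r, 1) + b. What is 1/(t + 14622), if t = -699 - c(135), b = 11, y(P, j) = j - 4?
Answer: 1/13915 ≈ 7.1865e-5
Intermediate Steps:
y(P, j) = -4 + j
c(r) = 8 (c(r) = (-4 + 1) + 11 = -3 + 11 = 8)
t = -707 (t = -699 - 1*8 = -699 - 8 = -707)
1/(t + 14622) = 1/(-707 + 14622) = 1/13915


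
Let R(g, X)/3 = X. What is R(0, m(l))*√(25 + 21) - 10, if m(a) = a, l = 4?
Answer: -10 + 12*√46 ≈ 71.388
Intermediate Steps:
R(g, X) = 3*X
R(0, m(l))*√(25 + 21) - 10 = (3*4)*√(25 + 21) - 10 = 12*√46 - 10 = -10 + 12*√46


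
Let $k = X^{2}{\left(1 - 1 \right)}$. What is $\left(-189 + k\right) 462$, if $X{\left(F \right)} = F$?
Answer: $-87318$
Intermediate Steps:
$k = 0$ ($k = \left(1 - 1\right)^{2} = 0^{2} = 0$)
$\left(-189 + k\right) 462 = \left(-189 + 0\right) 462 = \left(-189\right) 462 = -87318$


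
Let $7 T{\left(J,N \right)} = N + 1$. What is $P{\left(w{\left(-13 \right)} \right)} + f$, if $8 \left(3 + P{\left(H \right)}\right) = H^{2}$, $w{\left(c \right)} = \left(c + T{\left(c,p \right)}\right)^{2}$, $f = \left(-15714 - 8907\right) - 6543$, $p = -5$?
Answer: $- \frac{517205111}{19208} \approx -26927.0$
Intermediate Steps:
$T{\left(J,N \right)} = \frac{1}{7} + \frac{N}{7}$ ($T{\left(J,N \right)} = \frac{N + 1}{7} = \frac{1 + N}{7} = \frac{1}{7} + \frac{N}{7}$)
$f = -31164$ ($f = -24621 - 6543 = -31164$)
$w{\left(c \right)} = \left(- \frac{4}{7} + c\right)^{2}$ ($w{\left(c \right)} = \left(c + \left(\frac{1}{7} + \frac{1}{7} \left(-5\right)\right)\right)^{2} = \left(c + \left(\frac{1}{7} - \frac{5}{7}\right)\right)^{2} = \left(c - \frac{4}{7}\right)^{2} = \left(- \frac{4}{7} + c\right)^{2}$)
$P{\left(H \right)} = -3 + \frac{H^{2}}{8}$
$P{\left(w{\left(-13 \right)} \right)} + f = \left(-3 + \frac{\left(\frac{\left(-4 + 7 \left(-13\right)\right)^{2}}{49}\right)^{2}}{8}\right) - 31164 = \left(-3 + \frac{\left(\frac{\left(-4 - 91\right)^{2}}{49}\right)^{2}}{8}\right) - 31164 = \left(-3 + \frac{\left(\frac{\left(-95\right)^{2}}{49}\right)^{2}}{8}\right) - 31164 = \left(-3 + \frac{\left(\frac{1}{49} \cdot 9025\right)^{2}}{8}\right) - 31164 = \left(-3 + \frac{\left(\frac{9025}{49}\right)^{2}}{8}\right) - 31164 = \left(-3 + \frac{1}{8} \cdot \frac{81450625}{2401}\right) - 31164 = \left(-3 + \frac{81450625}{19208}\right) - 31164 = \frac{81393001}{19208} - 31164 = - \frac{517205111}{19208}$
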